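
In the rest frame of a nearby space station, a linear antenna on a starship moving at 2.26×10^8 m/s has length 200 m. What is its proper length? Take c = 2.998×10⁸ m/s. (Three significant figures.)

304 m

β = v/c = (2.26×10^8 m/s)/(2.998×10⁸ m/s) = 0.753836.
Lorentz factor: γ = (1 − 0.5682687)^(−1/2) = 1.5219.
Proper length: L₀ = γ·L = 1.5219 × 200 = 304 m.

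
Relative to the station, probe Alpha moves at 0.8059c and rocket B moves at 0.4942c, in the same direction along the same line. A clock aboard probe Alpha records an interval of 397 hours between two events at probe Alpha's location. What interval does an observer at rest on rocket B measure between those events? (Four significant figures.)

Transform probe Alpha's velocity into rocket B's frame: (0.8059 − 0.4942)/(1 − 0.8059·0.4942) = 0.3117/0.60172422, so the relative speed is 0.51801c.
γ for this relative speed: γ = 1/√(1 − 0.268334) = 1.1691.
Probe Alpha's interval is proper; time dilation gives Δt_B = γΔτ = 1.1691 × 397 hours = 464.1 hours.

464.1 hours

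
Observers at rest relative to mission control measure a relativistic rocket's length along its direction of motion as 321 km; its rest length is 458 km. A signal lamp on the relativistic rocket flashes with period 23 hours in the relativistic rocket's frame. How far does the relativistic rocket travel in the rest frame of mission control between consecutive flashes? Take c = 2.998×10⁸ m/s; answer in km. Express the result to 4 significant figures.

From L = L₀/γ: γ = 458/321 = 1.42679.
β = √(1 − 1/γ²) = 0.71329. Lab-frame period = γτ = 1.42679×23 hours = 32.816 hours. Distance = βc × γτ = 0.71329 × 2.998×10⁸ m/s × 118137.6 s = 2.5263×10^13 m = 2.526×10^10 km.

2.526×10^10 km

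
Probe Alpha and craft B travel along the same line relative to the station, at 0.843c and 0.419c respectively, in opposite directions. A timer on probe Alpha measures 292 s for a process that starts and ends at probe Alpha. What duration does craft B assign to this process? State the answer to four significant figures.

809.0 s

Speed of probe Alpha in craft B's frame: u = (v_A + v_B)/(1 + v_A v_B/c²) = (0.843 + 0.419)/(1 + 0.843×0.419) = 1.262/1.353217 = 0.93259; |u| = 0.93259c.
At |u| = 0.93259c, γ = (1 − 0.869724)^(−1/2) = 2.7706.
Probe Alpha's interval is proper; time dilation gives Δt_B = γΔτ = 2.7706 × 292 s = 809.0 s.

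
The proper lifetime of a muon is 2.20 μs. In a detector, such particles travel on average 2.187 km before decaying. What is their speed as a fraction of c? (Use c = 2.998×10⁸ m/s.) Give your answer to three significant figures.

0.957c

d = βγcτ ⇒ βγ = d/(cτ) = 2187 m / (659.56 m) = 3.3158.
β = (βγ)/√(1+(βγ)²) = 3.3158/√11.9945 = 0.957.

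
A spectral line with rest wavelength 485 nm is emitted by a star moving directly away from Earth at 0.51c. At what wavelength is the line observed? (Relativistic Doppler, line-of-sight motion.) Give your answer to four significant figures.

851.4 nm

Relativistic Doppler for wavelength: λ_obs = λ_src · √((1+β)/(1−β)).
With β = 0.51: factor = √(1.51/0.49) = 1.7555.
λ_obs = 485 × 1.7555 = 851.4 nm.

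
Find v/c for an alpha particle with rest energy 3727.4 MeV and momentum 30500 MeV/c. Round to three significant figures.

pc/(mc²) = 30500/3727.4 = 8.1826 = βγ = β/√(1−β²).
So β² = x²/(1 + x²) with x = 8.1826: x² = 66.9549, β² = 66.9549/67.9549 = 0.985284, β = 0.993.

0.993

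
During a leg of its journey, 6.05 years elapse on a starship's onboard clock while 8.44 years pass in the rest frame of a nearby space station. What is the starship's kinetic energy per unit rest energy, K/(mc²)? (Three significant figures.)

0.395

From Δt = γΔτ: γ = 8.44/6.05 = 1.39504.
Since K = (γ−1)mc², K/(mc²) = 1.39504 − 1 = 0.395.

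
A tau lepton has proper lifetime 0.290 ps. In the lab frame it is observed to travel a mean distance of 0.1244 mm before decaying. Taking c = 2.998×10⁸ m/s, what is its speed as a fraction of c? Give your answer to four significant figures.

Let x = d/(cτ) = 1.244×10^-4 m / (2.998×10⁸ m/s × 2.900×10^-13 s) = 1.4308. Since d = βγcτ, x = βγ = β/√(1−β²).
Solving: β² = x²/(1+x²) = 2.04719/3.04719 = 0.671829, so β = 0.8197.

0.8197c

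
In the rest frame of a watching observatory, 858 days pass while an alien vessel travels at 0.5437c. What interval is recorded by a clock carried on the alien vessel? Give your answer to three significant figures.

720 days

Lorentz factor: γ = (1 − 0.29560969)^(−1/2) = 1.1915.
The moving clock records proper time: Δτ = Δt/γ = 858/1.1915 = 720 days.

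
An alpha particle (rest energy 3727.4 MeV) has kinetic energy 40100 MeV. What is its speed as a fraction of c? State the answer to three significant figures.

γ = 1 + K/(mc²) = 1 + 40100/3727.4 = 11.758.
β = √(1 − 1/γ²) = √(1 − 0.00723324) = √0.99276676 = 0.996.

0.996c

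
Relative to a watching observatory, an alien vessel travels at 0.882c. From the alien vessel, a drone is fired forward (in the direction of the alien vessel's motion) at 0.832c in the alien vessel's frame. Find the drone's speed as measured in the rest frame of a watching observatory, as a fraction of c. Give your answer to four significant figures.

0.9886c

In units of c, u = (u' + v)/(1 + u'v) with u' = 0.832 and v = 0.882.
Numerator: 0.832 + 0.882 = 1.714. Denominator: 1 + (0.832)(0.882) = 1.733824.
u = 1.714/1.733824 = 0.98857, so the speed is 0.9886c.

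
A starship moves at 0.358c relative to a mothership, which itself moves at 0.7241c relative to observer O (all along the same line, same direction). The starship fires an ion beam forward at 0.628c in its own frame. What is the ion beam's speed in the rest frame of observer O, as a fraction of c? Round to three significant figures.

0.966c

Apply u = (u'+v)/(1+u'v) twice. Ion beam in the mothership frame: (0.628+0.358)/(1+0.628·0.358) = 0.986/1.224824 = 0.80501c.
That velocity, transformed to the rest frame of observer O: (0.80501+0.7241)/(1+0.80501·0.7241) = 1.52911/1.582907741 = 0.96601c.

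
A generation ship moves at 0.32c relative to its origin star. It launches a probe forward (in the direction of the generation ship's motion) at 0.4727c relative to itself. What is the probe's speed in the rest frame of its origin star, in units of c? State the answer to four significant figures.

Relativistic velocity addition: u = (u' + v)/(1 + u'v/c²), with u' = 0.4727c and v = 0.32c.
Numerator: 0.4727 + 0.32 = 0.7927. Denominator: 1 + (0.4727)(0.32) = 1.151264.
u = 0.7927/1.151264 = 0.68855, so the speed is 0.6885c.

0.6885c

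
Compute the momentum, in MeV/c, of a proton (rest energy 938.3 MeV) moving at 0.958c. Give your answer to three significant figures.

Lorentz factor: γ = (1 − 0.917764)^(−1/2) = 3.4871.
Momentum: p = γβ·mc = 3.4871 × 0.958 × 938.3 MeV/c = 3130 MeV/c.

3130 MeV/c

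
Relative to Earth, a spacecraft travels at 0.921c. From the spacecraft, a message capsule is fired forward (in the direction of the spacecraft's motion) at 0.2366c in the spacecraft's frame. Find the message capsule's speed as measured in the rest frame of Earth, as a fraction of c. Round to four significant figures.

Relativistic velocity addition: u = (u' + v)/(1 + u'v/c²), with u' = 0.2366c and v = 0.921c.
Numerator: 0.2366 + 0.921 = 1.1576. Denominator: 1 + (0.2366)(0.921) = 1.2179086.
u = 1.1576/1.2179086 = 0.95048, so the speed is 0.9505c.

0.9505c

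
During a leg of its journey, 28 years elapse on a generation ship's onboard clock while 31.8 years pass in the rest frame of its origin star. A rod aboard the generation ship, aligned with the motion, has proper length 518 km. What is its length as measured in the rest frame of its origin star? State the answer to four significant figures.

456.1 km

γ = Δt/Δτ = 31.8/28 = 1.13571.
L = L₀/γ = 518/1.13571 = 456.1 km.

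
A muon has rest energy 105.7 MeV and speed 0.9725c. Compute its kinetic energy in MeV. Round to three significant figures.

348 MeV

γ = 1/√(1 − β²) = 1/√(1 − 0.94575625) = 1/√0.05424375 = 1/0.232903 = 4.2936.
Kinetic energy: K = (γ − 1)mc² = (4.2936 − 1) × 105.7 MeV = 3.2936 × 105.7 = 348 MeV.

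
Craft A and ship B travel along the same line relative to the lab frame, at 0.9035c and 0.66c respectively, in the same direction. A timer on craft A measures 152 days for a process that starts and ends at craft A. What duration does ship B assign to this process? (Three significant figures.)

Transform craft A's velocity into ship B's frame: (0.9035 − 0.66)/(1 − 0.9035·0.66) = 0.2435/0.40369, so the relative speed is 0.60319c.
γ for this relative speed: γ = 1/√(1 − 0.363838) = 1.2538.
The clock on craft A records proper time, so ship B measures Δt = γΔτ = 1.2538 × 152 = 191 days.

191 days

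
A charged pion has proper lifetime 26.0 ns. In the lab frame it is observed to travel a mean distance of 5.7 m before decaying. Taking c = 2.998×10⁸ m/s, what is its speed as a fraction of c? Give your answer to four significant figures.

0.5903c

Lab distance = (lab lifetime)·v = γτ·βc, so βγ = d/(cτ) = 5.700/(2.998×10⁸ × 2.600×10^-8) = 0.73126.
With βγ = 0.73126: γ² = 1 + (βγ)² = 1.534741, and β = (βγ)/γ = 0.73126/1.23885 = 0.5903.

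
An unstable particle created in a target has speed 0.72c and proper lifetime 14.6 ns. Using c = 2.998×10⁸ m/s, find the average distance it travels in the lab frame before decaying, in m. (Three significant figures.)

With β = 0.72, γ = 1/√(1 − 0.72²) = 1/√0.4816 = 1.441.
Lab-frame lifetime: Δt = γτ = 1.441 × 14.6 ns = 21.039 ns.
Distance: d = vΔt = 0.72 × 2.998×10⁸ m/s × 2.1039×10^-8 s = 4.54 m.

4.54 m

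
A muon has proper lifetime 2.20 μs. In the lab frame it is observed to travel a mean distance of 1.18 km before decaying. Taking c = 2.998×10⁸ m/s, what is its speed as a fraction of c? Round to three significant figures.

Lab distance = (lab lifetime)·v = γτ·βc, so βγ = d/(cτ) = 1180/(2.998×10⁸ × 2.200×10^-6) = 1.7891.
With βγ = 1.7891: γ² = 1 + (βγ)² = 4.20088, and β = (βγ)/γ = 1.7891/2.0496 = 0.873.

0.873c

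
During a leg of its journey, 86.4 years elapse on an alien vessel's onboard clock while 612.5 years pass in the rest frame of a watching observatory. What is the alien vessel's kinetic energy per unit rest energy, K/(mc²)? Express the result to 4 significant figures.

γ = Δt/Δτ = 612.5/86.4 = 7.08912.
K/(mc²) = γ − 1 = 7.08912 − 1 = 6.089.

6.089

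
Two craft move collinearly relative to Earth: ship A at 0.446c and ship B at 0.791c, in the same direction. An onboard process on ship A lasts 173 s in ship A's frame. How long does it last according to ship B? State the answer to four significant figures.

204.5 s

Speed of ship A in ship B's frame: u = (v_A − v_B)/(1 − v_A v_B/c²) = (0.446 − 0.791)/(1 − 0.446×0.791) = −0.345/0.647214 = −0.53305; |u| = 0.53305c.
At |u| = 0.53305c, γ = (1 − 0.284142)^(−1/2) = 1.1819.
The clock on ship A records proper time, so ship B measures Δt = γΔτ = 1.1819 × 173 = 204.5 s.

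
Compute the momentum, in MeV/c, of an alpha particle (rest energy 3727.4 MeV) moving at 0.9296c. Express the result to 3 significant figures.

9400 MeV/c

β² = 0.86415616, so γ = 1/√0.13584384 = 2.7132.
Momentum: p = γβ·mc = 2.7132 × 0.9296 × 3727.4 MeV/c = 9400 MeV/c.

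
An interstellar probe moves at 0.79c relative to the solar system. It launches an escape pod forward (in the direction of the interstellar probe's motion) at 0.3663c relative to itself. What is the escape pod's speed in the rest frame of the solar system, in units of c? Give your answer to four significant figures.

Relativistic velocity addition: u = (u' + v)/(1 + u'v/c²), with u' = 0.3663c and v = 0.79c.
Numerator: 0.3663 + 0.79 = 1.1563. Denominator: 1 + (0.3663)(0.79) = 1.289377.
u = 1.1563/1.289377 = 0.89679, so the speed is 0.8968c.

0.8968c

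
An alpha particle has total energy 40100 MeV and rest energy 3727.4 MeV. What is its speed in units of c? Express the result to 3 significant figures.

Total energy E = γmc² gives γ = 40100/3727.4 = 10.758.
Hence β = √(1 − 1/γ²) = √(1 − 0.00864046) = √0.99135954 = 0.996.

0.996c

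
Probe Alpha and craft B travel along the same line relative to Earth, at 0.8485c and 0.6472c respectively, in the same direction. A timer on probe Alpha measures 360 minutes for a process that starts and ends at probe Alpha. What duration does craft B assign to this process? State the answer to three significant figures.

402 minutes

Transform probe Alpha's velocity into craft B's frame: (0.8485 − 0.6472)/(1 − 0.8485·0.6472) = 0.2013/0.4508508, so the relative speed is 0.44649c.
At |u| = 0.44649c, γ = (1 − 0.199353)^(−1/2) = 1.1176.
The clock on probe Alpha records proper time, so craft B measures Δt = γΔτ = 1.1176 × 360 = 402 minutes.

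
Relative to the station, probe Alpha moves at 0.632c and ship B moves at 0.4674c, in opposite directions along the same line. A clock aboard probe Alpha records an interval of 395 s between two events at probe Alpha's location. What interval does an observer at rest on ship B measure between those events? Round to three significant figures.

The velocity of probe Alpha relative to ship B is (0.632 + 0.4674)c / (1 + 0.632×0.4674) = 0.8487c; relative speed 0.8487c.
γ for this relative speed: γ = 1/√(1 − 0.720292) = 1.8908.
Probe Alpha's interval is proper; time dilation gives Δt_B = γΔτ = 1.8908 × 395 s = 747 s.

747 s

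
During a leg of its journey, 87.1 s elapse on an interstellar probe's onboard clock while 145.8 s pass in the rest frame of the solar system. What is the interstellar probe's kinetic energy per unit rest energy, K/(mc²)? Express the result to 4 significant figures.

0.6739

From Δt = γΔτ: γ = 145.8/87.1 = 1.67394.
K/(mc²) = γ − 1 = 1.67394 − 1 = 0.6739.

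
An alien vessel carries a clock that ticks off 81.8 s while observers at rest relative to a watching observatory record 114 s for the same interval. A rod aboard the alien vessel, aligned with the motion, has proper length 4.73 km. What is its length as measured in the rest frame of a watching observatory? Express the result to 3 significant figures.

From Δt = γΔτ: γ = 114/81.8 = 1.39364.
L = L₀/γ = 4.73/1.39364 = 3.39 km.

3.39 km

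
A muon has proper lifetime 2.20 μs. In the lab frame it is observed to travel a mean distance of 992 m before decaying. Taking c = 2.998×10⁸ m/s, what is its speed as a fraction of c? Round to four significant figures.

0.8327c

d = βγcτ ⇒ βγ = d/(cτ) = 992.0 m / (659.56 m) = 1.504.
β = (βγ)/√(1+(βγ)²) = 1.504/√3.26202 = 0.8327.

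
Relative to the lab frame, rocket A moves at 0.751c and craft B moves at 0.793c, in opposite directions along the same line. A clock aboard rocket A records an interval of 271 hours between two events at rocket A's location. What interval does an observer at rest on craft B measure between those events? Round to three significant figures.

1070 hours

Speed of rocket A in craft B's frame: u = (v_A + v_B)/(1 + v_A v_B/c²) = (0.751 + 0.793)/(1 + 0.751×0.793) = 1.544/1.595543 = 0.9677; |u| = 0.9677c.
γ for this relative speed: γ = 1/√(1 − 0.936443) = 3.9666.
The clock on rocket A records proper time, so craft B measures Δt = γΔτ = 3.9666 × 271 = 1070 hours.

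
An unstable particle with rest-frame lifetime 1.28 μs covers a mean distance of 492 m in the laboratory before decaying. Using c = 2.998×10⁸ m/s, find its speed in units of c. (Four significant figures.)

0.7885c

d = βγcτ ⇒ βγ = d/(cτ) = 492.0 m / (383.744 m) = 1.2821.
β = (βγ)/√(1+(βγ)²) = 1.2821/√2.64378 = 0.7885.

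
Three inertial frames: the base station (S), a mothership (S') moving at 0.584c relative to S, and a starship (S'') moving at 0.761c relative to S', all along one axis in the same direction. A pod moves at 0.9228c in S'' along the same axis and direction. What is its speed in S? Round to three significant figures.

Compose velocities in two stages. Stage 1 (into S'): u₁ = (0.9228+0.761)/(1+0.9228×0.761) = 0.98916.
Stage 2 (into S): u = (0.98916+0.584)/(1+0.98916×0.584) = 0.99714, so the speed is 0.997c.

0.997c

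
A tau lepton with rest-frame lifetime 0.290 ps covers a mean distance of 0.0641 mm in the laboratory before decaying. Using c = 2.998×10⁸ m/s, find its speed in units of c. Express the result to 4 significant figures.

Let x = d/(cτ) = 6.410×10^-5 m / (2.998×10⁸ m/s × 2.900×10^-13 s) = 0.73727. Since d = βγcτ, x = βγ = β/√(1−β²).
Solving: β² = x²/(1+x²) = 0.543567/1.543567 = 0.35215, so β = 0.5934.

0.5934c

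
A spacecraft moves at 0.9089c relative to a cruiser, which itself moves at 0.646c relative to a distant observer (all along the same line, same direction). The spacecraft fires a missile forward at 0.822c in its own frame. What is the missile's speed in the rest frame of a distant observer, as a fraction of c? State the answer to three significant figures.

First combine the missile and spacecraft (S''→S'): u₁ = (0.822 + 0.9089)/(1 + 0.822×0.9089) = 1.7309/1.7471158 = 0.99072.
Then combine with the cruiser (S'→S): u = (0.99072 + 0.646)/(1 + 0.99072×0.646) = 1.63672/1.64000512 = 0.998.

0.998c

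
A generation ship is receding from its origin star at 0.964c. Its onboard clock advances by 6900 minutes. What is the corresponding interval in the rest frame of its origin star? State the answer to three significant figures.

25900 minutes

γ = 1/√(1 − β²) = 1/√(1 − 0.929296) = 1/√0.070704 = 1/0.265902 = 3.7608.
Time dilation: Δt = γ·Δτ = 3.7608 × 6900 = 25900 minutes.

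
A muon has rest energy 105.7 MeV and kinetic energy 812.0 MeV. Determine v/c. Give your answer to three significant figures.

0.993

K = (γ−1)mc², so γ = 1 + 812.0/105.7 = 8.6821.
Then v/c = √(1 − γ⁻²) = √(1 − 0.0132663) = √0.9867337 = 0.993.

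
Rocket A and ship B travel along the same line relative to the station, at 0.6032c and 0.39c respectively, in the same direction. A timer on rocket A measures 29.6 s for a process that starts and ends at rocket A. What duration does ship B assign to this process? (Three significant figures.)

Speed of rocket A in ship B's frame: u = (v_A − v_B)/(1 − v_A v_B/c²) = (0.6032 − 0.39)/(1 − 0.6032×0.39) = 0.2132/0.764752 = 0.27878; |u| = 0.27878c.
At |u| = 0.27878c, γ = (1 − 0.0777183)^(−1/2) = 1.0413.
The clock on rocket A records proper time, so ship B measures Δt = γΔτ = 1.0413 × 29.6 = 30.8 s.

30.8 s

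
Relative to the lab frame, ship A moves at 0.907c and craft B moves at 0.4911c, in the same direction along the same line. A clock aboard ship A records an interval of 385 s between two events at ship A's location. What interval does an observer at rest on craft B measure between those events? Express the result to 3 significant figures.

582 s

The velocity of ship A relative to craft B is (0.907 − 0.4911)c / (1 − 0.907×0.4911) = 0.74995c; relative speed 0.74995c.
γ for this relative speed: γ = 1/√(1 − 0.562425) = 1.5117.
Ship A's interval is proper; time dilation gives Δt_B = γΔτ = 1.5117 × 385 s = 582 s.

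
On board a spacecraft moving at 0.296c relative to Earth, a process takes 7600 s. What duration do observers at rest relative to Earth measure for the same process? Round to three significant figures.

7960 s

Lorentz factor: γ = (1 − 0.087616)^(−1/2) = 1.0469.
The onboard clock measures proper time, so the interval in the rest frame of Earth is dilated: Δt = γ·Δτ = 1.0469 × 7600 s = 7960 s.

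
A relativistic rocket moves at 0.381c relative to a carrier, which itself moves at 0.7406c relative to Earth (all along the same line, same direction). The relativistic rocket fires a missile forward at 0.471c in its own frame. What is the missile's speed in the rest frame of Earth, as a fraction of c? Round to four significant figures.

0.9531c

First combine the missile and relativistic rocket (S''→S'): u₁ = (0.471 + 0.381)/(1 + 0.471×0.381) = 0.852/1.179451 = 0.72237.
Then combine with the carrier (S'→S): u = (0.72237 + 0.7406)/(1 + 0.72237×0.7406) = 1.46297/1.534987222 = 0.95308.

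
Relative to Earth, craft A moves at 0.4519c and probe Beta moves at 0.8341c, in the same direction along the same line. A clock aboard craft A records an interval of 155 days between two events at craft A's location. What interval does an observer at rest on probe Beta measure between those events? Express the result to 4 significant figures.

196.3 days

The velocity of craft A relative to probe Beta is (0.4519 − 0.8341)c / (1 − 0.4519×0.8341) = −0.61341c; relative speed 0.61341c.
At |u| = 0.61341c, γ = (1 − 0.376272)^(−1/2) = 1.2662.
The clock on craft A records proper time, so probe Beta measures Δt = γΔτ = 1.2662 × 155 = 196.3 days.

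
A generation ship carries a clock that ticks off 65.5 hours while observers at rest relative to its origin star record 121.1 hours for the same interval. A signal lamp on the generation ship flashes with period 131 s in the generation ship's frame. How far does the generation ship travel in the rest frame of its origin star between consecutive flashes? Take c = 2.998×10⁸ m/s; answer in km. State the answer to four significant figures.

6.107×10^7 km

The time-dilation ratio gives γ = 121.1/65.5 = 1.84885.
β = √(1 − 1/γ²) = 0.8411. Lab-frame period = γτ = 1.84885×131 s = 242.2 s. Distance = βc × γτ = 0.8411 × 2.998×10⁸ m/s × 242.2 s = 6.1074×10^10 m = 6.107×10^7 km.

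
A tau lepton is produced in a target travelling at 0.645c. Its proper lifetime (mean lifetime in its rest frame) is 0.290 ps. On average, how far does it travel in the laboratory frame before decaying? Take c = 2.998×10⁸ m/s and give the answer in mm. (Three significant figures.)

γ = 1/√(1 − β²) = 1/√(1 − 0.416025) = 1/√0.583975 = 1/0.764183 = 1.3086.
Lab-frame lifetime: Δt = γτ = 1.3086 × 0.290 ps = 0.37949 ps.
Distance: d = vΔt = 0.645 × 2.998×10⁸ m/s × 3.7949×10^-13 s = 7.34×10^-5 m = 0.0734 mm.

0.0734 mm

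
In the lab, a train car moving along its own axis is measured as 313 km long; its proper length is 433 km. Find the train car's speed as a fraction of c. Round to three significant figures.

Length contraction gives γ = L₀/L = 433/313 = 1.3834.
β = √(1 − 1/γ²) = √0.477478 = 0.691.

0.691c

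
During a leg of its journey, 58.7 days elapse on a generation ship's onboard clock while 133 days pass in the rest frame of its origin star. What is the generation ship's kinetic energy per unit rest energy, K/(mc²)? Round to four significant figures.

1.266

γ = Δt/Δτ = 133/58.7 = 2.26576.
K/(mc²) = γ − 1 = 2.26576 − 1 = 1.266.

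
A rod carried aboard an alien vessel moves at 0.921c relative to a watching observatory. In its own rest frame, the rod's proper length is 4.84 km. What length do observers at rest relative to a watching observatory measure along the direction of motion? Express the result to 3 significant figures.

γ = 1/√(1 − β²) = 1/√(1 − 0.848241) = 1/√0.151759 = 1/0.389563 = 2.567.
Along the direction of motion the measured length is L₀/γ = 4.84/2.567 = 1.89 km.

1.89 km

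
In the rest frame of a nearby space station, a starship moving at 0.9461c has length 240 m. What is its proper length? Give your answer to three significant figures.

741 m

With β = 0.9461, γ = 1/√(1 − 0.9461²) = 1/√0.10489479 = 3.0876.
Proper length: L₀ = γ·L = 3.0876 × 240 = 741 m.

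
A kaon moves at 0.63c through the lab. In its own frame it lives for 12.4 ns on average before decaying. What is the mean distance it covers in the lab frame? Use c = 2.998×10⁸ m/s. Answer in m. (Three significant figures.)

γ = 1/√(1 − β²) = 1/√(1 − 0.3969) = 1/√0.6031 = 1/0.776595 = 1.2877.
Lab-frame lifetime: Δt = γτ = 1.2877 × 12.4 ns = 15.967 ns.
Distance: d = vΔt = 0.63 × 2.998×10⁸ m/s × 1.5967×10^-8 s = 3.02 m.

3.02 m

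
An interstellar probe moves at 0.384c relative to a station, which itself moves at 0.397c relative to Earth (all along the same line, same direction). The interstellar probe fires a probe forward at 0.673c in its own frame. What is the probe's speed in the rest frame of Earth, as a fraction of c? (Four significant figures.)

First combine the probe and interstellar probe (S''→S'): u₁ = (0.673 + 0.384)/(1 + 0.673×0.384) = 1.057/1.258432 = 0.83993.
Then combine with the station (S'→S): u = (0.83993 + 0.397)/(1 + 0.83993×0.397) = 1.23693/1.33345221 = 0.92761.

0.9276c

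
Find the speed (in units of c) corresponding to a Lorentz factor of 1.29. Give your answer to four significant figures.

β = √(1 − 1/γ²) = √(1 − 1/1.6641) = √0.399075 = 0.6317.

0.6317c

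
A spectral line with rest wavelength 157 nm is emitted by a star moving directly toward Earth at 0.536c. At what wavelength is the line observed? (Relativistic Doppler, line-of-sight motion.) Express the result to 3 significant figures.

Relativistic Doppler for wavelength: λ_obs = λ_src · √((1−β)/(1+β)).
With β = 0.536: factor = √(0.464/1.536) = 0.54962.
λ_obs = 157 × 0.54962 = 86.3 nm.

86.3 nm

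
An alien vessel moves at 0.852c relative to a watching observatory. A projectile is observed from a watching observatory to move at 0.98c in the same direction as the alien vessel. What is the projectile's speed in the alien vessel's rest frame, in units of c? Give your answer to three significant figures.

0.776c

Transform to the alien vessel's frame: u' = (u − v)/(1 − uv/c²).
u' = (0.98 − 0.852)/(1 − 0.98×0.852) = 0.128/0.16504 = 0.77557.
Speed in the alien vessel's frame: 0.776c (in the same direction).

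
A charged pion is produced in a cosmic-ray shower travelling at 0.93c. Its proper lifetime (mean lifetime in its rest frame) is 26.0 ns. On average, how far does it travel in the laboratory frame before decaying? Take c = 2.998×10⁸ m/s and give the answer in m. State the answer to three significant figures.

19.7 m

With β = 0.93, γ = 1/√(1 − 0.93²) = 1/√0.1351 = 2.7206.
Lab-frame lifetime: Δt = γτ = 2.7206 × 26.0 ns = 70.736 ns.
Distance: d = vΔt = 0.93 × 2.998×10⁸ m/s × 7.0736×10^-8 s = 19.7 m.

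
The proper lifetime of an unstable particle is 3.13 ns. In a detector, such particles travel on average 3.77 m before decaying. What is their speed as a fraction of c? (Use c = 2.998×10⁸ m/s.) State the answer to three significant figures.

0.970c

Lab distance = (lab lifetime)·v = γτ·βc, so βγ = d/(cτ) = 3.770/(2.998×10⁸ × 3.130×10^-9) = 4.0176.
With βγ = 4.0176: γ² = 1 + (βγ)² = 17.1411, and β = (βγ)/γ = 4.0176/4.14018 = 0.970.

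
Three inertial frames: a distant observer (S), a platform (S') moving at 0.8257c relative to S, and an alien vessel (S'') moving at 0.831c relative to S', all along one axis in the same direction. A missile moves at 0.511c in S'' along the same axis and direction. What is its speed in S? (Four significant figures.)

Compose velocities in two stages. Stage 1 (into S'): u₁ = (0.511+0.831)/(1+0.511×0.831) = 0.94199.
Stage 2 (into S): u = (0.94199+0.8257)/(1+0.94199×0.8257) = 0.99431, so the speed is 0.9943c.

0.9943c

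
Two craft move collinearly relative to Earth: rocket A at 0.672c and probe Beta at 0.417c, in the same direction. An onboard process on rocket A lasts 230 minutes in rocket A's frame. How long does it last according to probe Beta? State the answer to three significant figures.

Transform rocket A's velocity into probe Beta's frame: (0.672 − 0.417)/(1 − 0.672·0.417) = 0.255/0.719776, so the relative speed is 0.35428c.
At |u| = 0.35428c, γ = (1 − 0.125514)^(−1/2) = 1.0694.
The clock on rocket A records proper time, so probe Beta measures Δt = γΔτ = 1.0694 × 230 = 246 minutes.

246 minutes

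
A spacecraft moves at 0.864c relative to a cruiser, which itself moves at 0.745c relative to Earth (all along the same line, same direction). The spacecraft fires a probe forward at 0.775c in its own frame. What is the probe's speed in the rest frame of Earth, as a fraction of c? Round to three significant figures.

Apply u = (u'+v)/(1+u'v) twice. Probe in the cruiser frame: (0.775+0.864)/(1+0.775·0.864) = 1.639/1.6696 = 0.98167c.
That velocity, transformed to the rest frame of Earth: (0.98167+0.745)/(1+0.98167·0.745) = 1.72667/1.73134415 = 0.9973c.

0.997c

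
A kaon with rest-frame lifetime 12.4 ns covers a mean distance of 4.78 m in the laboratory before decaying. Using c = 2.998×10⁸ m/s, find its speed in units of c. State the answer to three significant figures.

0.789c

Let x = d/(cτ) = 4.780 m / (2.998×10⁸ m/s × 1.240×10^-8 s) = 1.2858. Since d = βγcτ, x = βγ = β/√(1−β²).
Solving: β² = x²/(1+x²) = 1.65328/2.65328 = 0.623108, so β = 0.789.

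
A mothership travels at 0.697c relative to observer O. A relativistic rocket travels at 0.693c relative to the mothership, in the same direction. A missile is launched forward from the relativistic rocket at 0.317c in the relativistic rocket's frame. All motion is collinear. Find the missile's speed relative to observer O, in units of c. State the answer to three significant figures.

Apply u = (u'+v)/(1+u'v) twice. Missile in the mothership frame: (0.317+0.693)/(1+0.317·0.693) = 1.01/1.219681 = 0.82809c.
That velocity, transformed to the rest frame of observer O: (0.82809+0.697)/(1+0.82809·0.697) = 1.52509/1.57717873 = 0.96697c.

0.967c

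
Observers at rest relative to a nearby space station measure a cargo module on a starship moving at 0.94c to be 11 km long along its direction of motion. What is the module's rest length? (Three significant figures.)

32.2 km

With β = 0.94, γ = 1/√(1 − 0.94²) = 1/√0.1164 = 2.9311.
Proper length: L₀ = γ·L = 2.9311 × 11 = 32.2 km.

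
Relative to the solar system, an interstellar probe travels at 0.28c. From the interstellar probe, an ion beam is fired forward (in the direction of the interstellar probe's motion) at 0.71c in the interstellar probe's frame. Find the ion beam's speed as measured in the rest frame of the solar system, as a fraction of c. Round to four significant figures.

Relativistic velocity addition: u = (u' + v)/(1 + u'v/c²), with u' = 0.71c and v = 0.28c.
Numerator: 0.71 + 0.28 = 0.99. Denominator: 1 + (0.71)(0.28) = 1.1988.
u = 0.99/1.1988 = 0.82583, so the speed is 0.8258c.

0.8258c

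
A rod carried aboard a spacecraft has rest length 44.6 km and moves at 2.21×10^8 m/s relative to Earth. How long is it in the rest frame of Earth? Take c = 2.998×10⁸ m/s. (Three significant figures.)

β = v/c = (2.21×10^8 m/s)/(2.998×10⁸ m/s) = 0.737158.
γ = 1/√(1 − β²) = 1/√(1 − 0.5434019) = 1/√0.4565981 = 1/0.67572 = 1.4799.
Length contraction: L = L₀/γ = 44.6/1.4799 = 30.1 km.

30.1 km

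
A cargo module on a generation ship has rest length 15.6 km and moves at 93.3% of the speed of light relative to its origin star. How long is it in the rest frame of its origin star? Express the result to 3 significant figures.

5.61 km

Lorentz factor: γ = (1 − 0.870489)^(−1/2) = 2.7787.
Length contraction: L = L₀/γ = 15.6/2.7787 = 5.61 km.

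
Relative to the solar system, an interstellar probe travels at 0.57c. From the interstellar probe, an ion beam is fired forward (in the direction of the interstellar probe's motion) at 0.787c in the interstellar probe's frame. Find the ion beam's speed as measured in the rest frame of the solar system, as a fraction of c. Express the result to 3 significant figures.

Relativistic velocity addition: u = (u' + v)/(1 + u'v/c²), with u' = 0.787c and v = 0.57c.
Numerator: 0.787 + 0.57 = 1.357. Denominator: 1 + (0.787)(0.57) = 1.44859.
u = 1.357/1.44859 = 0.93677, so the speed is 0.937c.

0.937c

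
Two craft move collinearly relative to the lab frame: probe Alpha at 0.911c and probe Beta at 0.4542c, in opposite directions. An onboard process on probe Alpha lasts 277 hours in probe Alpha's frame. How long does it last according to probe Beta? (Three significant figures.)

The velocity of probe Alpha relative to probe Beta is (0.911 + 0.4542)c / (1 + 0.911×0.4542) = 0.96564c; relative speed 0.96564c.
γ for this relative speed: γ = 1/√(1 − 0.932461) = 3.8479.
Probe Alpha's interval is proper; time dilation gives Δt_B = γΔτ = 3.8479 × 277 hours = 1070 hours.

1070 hours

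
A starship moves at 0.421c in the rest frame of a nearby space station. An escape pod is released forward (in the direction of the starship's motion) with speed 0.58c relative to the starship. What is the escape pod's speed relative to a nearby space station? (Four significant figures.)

0.8045c

In units of c, u = (u' + v)/(1 + u'v) with u' = 0.58 and v = 0.421.
Numerator: 0.58 + 0.421 = 1.001. Denominator: 1 + (0.58)(0.421) = 1.24418.
u = 1.001/1.24418 = 0.80455, so the speed is 0.8045c.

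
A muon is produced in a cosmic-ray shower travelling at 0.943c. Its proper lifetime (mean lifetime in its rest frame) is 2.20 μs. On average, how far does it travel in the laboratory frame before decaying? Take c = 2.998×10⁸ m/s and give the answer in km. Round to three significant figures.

Lorentz factor: γ = (1 − 0.889249)^(−1/2) = 3.0049.
Lab-frame lifetime: Δt = γτ = 3.0049 × 2.20 μs = 6.6108 μs.
Distance: d = vΔt = 0.943 × 2.998×10⁸ m/s × 6.6108×10^-6 s = 1870 m = 1.87 km.

1.87 km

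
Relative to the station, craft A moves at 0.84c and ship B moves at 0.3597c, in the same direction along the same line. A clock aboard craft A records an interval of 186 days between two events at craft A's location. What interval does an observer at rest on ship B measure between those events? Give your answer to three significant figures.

256 days

The velocity of craft A relative to ship B is (0.84 − 0.3597)c / (1 − 0.84×0.3597) = 0.68825c; relative speed 0.68825c.
γ for this relative speed: γ = 1/√(1 − 0.473688) = 1.3784.
Craft A's interval is proper; time dilation gives Δt_B = γΔτ = 1.3784 × 186 days = 256 days.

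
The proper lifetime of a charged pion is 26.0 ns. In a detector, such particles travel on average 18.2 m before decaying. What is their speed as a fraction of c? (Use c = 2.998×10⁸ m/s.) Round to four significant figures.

0.9192c

d = βγcτ ⇒ βγ = d/(cτ) = 18.20 m / (7.7948 m) = 2.3349.
β = (βγ)/√(1+(βγ)²) = 2.3349/√6.45176 = 0.9192.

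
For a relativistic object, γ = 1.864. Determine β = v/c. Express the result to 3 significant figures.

β = √(1 − 1/γ²) = √(1 − 1/3.474496) = √0.712188 = 0.844.

0.844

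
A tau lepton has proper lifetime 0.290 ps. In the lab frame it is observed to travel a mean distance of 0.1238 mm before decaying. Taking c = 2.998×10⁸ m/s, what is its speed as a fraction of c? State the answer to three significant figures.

Let x = d/(cτ) = 1.238×10^-4 m / (2.998×10⁸ m/s × 2.900×10^-13 s) = 1.4239. Since d = βγcτ, x = βγ = β/√(1−β²).
Solving: β² = x²/(1+x²) = 2.02749/3.02749 = 0.669693, so β = 0.818.

0.818c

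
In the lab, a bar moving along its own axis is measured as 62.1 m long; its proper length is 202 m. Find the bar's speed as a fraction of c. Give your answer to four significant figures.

0.9516c

Length contraction gives γ = L₀/L = 202/62.1 = 3.2528.
β = √(1 − 1/γ²) = √0.905488 = 0.9516.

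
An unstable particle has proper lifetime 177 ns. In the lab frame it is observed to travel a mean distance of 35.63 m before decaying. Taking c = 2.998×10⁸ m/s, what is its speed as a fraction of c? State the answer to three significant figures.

d = βγcτ ⇒ βγ = d/(cτ) = 35.63 m / (53.0646 m) = 0.67145.
β = (βγ)/√(1+(βγ)²) = 0.67145/√1.450845 = 0.557.

0.557c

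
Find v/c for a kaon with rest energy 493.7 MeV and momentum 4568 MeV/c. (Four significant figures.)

0.9942

βγ = pc/(mc²) = 4568/493.7 = 9.2526.
Since γ² = 1 + (βγ)² = 86.6106, γ = √86.6106 = 9.30648, and β = (βγ)/γ = 9.2526/9.30648 = 0.9942.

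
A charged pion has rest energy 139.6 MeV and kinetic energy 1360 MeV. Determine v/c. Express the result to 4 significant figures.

γ = 1 + K/(mc²) = 1 + 1360/139.6 = 10.742.
β = √(1 − 1/γ²) = √(1 − 0.00866622) = √0.99133378 = 0.9957.

0.9957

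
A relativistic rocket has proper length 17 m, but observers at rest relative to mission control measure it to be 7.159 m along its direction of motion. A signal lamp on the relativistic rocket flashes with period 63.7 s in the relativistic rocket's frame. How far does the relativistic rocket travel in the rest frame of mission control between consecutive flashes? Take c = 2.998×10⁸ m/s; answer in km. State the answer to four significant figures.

4.113×10^7 km

γ = L₀/L = 17/7.159 = 2.37463.
β = √(1 − 1/γ²) = 0.90701. Lab-frame period = γτ = 2.37463×63.7 s = 151.26 s. Distance = βc × γτ = 0.90701 × 2.998×10⁸ m/s × 151.26 s = 4.1131×10^10 m = 4.113×10^7 km.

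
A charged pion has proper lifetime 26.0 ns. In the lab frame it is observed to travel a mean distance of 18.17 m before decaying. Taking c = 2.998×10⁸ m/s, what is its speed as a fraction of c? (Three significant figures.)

0.919c

Lab distance = (lab lifetime)·v = γτ·βc, so βγ = d/(cτ) = 18.17/(2.998×10⁸ × 2.600×10^-8) = 2.331.
With βγ = 2.331: γ² = 1 + (βγ)² = 6.43356, and β = (βγ)/γ = 2.331/2.53645 = 0.919.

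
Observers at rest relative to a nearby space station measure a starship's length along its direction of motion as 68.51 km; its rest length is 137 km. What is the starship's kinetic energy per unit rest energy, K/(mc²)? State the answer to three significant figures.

1.00

Length contraction gives γ = L₀/L = 137/68.51 = 1.99971.
K/(mc²) = γ − 1 = 1.99971 − 1 = 1.00.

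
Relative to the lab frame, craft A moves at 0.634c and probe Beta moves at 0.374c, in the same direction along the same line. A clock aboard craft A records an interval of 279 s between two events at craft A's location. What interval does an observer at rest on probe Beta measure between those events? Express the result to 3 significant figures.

297 s

Transform craft A's velocity into probe Beta's frame: (0.634 − 0.374)/(1 − 0.634·0.374) = 0.26/0.762884, so the relative speed is 0.34081c.
At |u| = 0.34081c, γ = (1 − 0.116151)^(−1/2) = 1.0637.
Craft A's interval is proper; time dilation gives Δt_B = γΔτ = 1.0637 × 279 s = 297 s.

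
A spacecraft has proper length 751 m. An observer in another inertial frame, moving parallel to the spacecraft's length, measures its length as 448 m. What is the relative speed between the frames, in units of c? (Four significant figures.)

Length contraction gives γ = L₀/L = 751/448 = 1.6763.
β = √(1 − 1/γ²) = √0.644126 = 0.8026.

0.8026c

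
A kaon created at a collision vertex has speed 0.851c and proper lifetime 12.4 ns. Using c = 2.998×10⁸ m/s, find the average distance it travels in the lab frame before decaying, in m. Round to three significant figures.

With β = 0.851, γ = 1/√(1 − 0.851²) = 1/√0.275799 = 1.9042.
Lab-frame lifetime: Δt = γτ = 1.9042 × 12.4 ns = 23.612 ns.
Distance: d = vΔt = 0.851 × 2.998×10⁸ m/s × 2.3612×10^-8 s = 6.02 m.

6.02 m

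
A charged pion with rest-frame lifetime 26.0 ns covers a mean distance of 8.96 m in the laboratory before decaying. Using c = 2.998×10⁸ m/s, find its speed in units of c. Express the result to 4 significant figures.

0.7545c

Let x = d/(cτ) = 8.960 m / (2.998×10⁸ m/s × 2.600×10^-8 s) = 1.1495. Since d = βγcτ, x = βγ = β/√(1−β²).
Solving: β² = x²/(1+x²) = 1.32135/2.32135 = 0.569216, so β = 0.7545.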